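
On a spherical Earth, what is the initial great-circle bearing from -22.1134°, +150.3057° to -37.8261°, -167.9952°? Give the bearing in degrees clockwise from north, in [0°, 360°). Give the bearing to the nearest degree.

123°

Δλ = -167.9952 − 150.3057 = -318.3009°; wrapped into (−180°, 180°]: 41.6991°.
θ = atan2( sin Δλ · cos φ₂ , cos φ₁ · sin φ₂ − sin φ₁ · cos φ₂ · cos Δλ )
  = atan2(0.52544, -0.34615) = 123.376° → normalised to [0°, 360°): 123.376°.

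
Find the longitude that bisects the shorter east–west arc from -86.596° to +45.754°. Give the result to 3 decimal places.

Signed shortest Δλ from -86.596° to +45.754° is +132.350°.
Midpoint longitude = -86.596° + (+132.350°)/2 = -86.596° + 66.175° = -20.421°.

-20.421°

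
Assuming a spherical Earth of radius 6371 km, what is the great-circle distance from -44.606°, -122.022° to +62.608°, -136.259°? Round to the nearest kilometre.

Δλ = -136.259 − -122.022 = -14.237°.
Δφ = 62.608 − -44.606 = 107.214°.
a = sin²(Δφ/2) + cos φ₁ · cos φ₂ · sin²(Δλ/2) = 0.653001.
c = 2·atan2(√a, √(1−a)) = 1.88179 rad → d = 6371·c ≈ 11988.86 km.

11989 km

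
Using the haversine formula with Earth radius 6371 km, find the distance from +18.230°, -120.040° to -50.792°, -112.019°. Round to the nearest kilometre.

Δλ = -112.019 − -120.040 = 8.021°.
Δφ = -50.792 − 18.230 = -69.022°.
a = sin²(Δφ/2) + cos φ₁ · cos φ₂ · sin²(Δλ/2) = 0.323932.
c = 2·atan2(√a, √(1−a)) = 1.21094 rad → d = 6371·c ≈ 7714.93 km.

7715 km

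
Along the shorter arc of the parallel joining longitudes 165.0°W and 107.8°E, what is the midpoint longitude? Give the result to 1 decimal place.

Signed shortest Δλ from -165.0° to +107.8° is -87.2°.
Midpoint longitude = -165.0° + (-87.2°)/2 = -165.0° − 43.6° = -208.6°.
Normalise into (−180°, 180°]: +151.4°.
(The naïve average (-165.0 + +107.8)/2 = -28.6° is on the wrong side of the globe.)

151.4°E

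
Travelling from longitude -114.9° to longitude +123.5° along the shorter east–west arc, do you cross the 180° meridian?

Naïve |123.5 − -114.9| = 238.4° > 180°, so the shorter arc goes the other way round — across 180°.
Signed shortest Δλ = ((123.5 − -114.9 + 180) mod 360) − 180 = -121.6°.
Going west by 121.6° from -114.9° passes through 180° before reaching +123.5°.

Yes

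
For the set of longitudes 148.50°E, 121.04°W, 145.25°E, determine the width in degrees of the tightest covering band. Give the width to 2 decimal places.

Sort the longitudes: -121.04°, +145.25°, +148.50°.
Eastward gaps between consecutive values (wrapping around): 266.29°, 3.25°, 90.46°.
Largest gap = 266.29° ⇒ minimal covering band is its complement: 360° − 266.29° = 93.71°.
Band runs from +145.25° eastward to -121.04°, crossing the antimeridian.

93.71°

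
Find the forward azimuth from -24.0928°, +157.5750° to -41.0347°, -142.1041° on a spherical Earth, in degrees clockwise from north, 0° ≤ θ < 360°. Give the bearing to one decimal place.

124.3°

Δλ = -142.1041 − 157.5750 = -299.6791°; wrapped into (−180°, 180°]: 60.3209°.
θ = atan2( sin Δλ · cos φ₂ , cos φ₁ · sin φ₂ − sin φ₁ · cos φ₂ · cos Δλ )
  = atan2(0.65536, -0.44686) = 124.288° → normalised to [0°, 360°): 124.288°.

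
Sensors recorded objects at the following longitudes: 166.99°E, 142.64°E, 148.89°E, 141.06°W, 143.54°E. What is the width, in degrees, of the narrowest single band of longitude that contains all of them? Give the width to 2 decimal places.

76.30°

Sort the longitudes: -141.06°, +142.64°, +143.54°, +148.89°, +166.99°.
Eastward gaps between consecutive values (wrapping around): 283.70°, 0.90°, 5.35°, 18.10°, 51.95°.
Largest gap = 283.70° ⇒ minimal covering band is its complement: 360° − 283.70° = 76.30°.
Band runs from +142.64° eastward to -141.06°, crossing the antimeridian.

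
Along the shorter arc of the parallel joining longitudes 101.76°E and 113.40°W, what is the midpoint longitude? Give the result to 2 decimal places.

Signed shortest Δλ from +101.76° to -113.40° is +144.84°.
Midpoint longitude = +101.76° + (+144.84°)/2 = +101.76° + 72.42° = +174.18°.
(The naïve average (+101.76 + -113.40)/2 = -5.82° is on the wrong side of the globe.)

174.18°E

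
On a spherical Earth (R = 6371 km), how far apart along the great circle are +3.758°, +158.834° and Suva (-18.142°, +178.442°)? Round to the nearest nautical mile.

1754 nmi

Δλ = 178.442 − 158.834 = 19.608°.
Δφ = -18.142 − 3.758 = -21.900°.
a = sin²(Δφ/2) + cos φ₁ · cos φ₂ · sin²(Δλ/2) = 0.063576.
c = 2·atan2(√a, √(1−a)) = 0.50979 rad → d = 6371·c ≈ 3247.86 km ≈ 1753.70 nmi.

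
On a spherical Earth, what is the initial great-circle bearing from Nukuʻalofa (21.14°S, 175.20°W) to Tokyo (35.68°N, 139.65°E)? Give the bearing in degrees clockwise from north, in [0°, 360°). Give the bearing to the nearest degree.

323°

Δλ = 139.65 − -175.20 = 314.85°; wrapped into (−180°, 180°]: -45.15°.
θ = atan2( sin Δλ · cos φ₂ , cos φ₁ · sin φ₂ − sin φ₁ · cos φ₂ · cos Δλ )
  = atan2(-0.57588, 0.75061) = -37.496° → normalised to [0°, 360°): 322.504°.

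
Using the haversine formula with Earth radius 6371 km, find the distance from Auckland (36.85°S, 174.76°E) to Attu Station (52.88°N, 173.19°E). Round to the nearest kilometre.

Δλ = 173.19 − 174.76 = -1.57°.
Δφ = 52.88 − -36.85 = 89.73°.
a = sin²(Δφ/2) + cos φ₁ · cos φ₂ · sin²(Δλ/2) = 0.497734.
c = 2·atan2(√a, √(1−a)) = 1.56627 rad → d = 6371·c ≈ 9978.68 km.

9979 km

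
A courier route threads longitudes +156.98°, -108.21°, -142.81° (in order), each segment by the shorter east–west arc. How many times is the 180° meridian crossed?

Leg 1: +156.98° → -108.21°, shortest Δλ = 94.81° (east) — crosses 180°.
Leg 2: -108.21° → -142.81°, shortest Δλ = -34.6° (west) — does not cross 180°.
Total crossings: 1.

1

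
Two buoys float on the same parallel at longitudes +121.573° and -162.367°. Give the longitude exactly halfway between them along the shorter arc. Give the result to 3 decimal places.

Signed shortest Δλ from +121.573° to -162.367° is +76.060°.
Midpoint longitude = +121.573° + (+76.060°)/2 = +121.573° + 38.030° = +159.603°.
(The naïve average (+121.573 + -162.367)/2 = -20.397° is on the wrong side of the globe.)

+159.603°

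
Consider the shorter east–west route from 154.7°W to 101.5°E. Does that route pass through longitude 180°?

Yes

Naïve |101.5 − -154.7| = 256.2° > 180°, so the shorter arc goes the other way round — across 180°.
Signed shortest Δλ = ((101.5 − -154.7 + 180) mod 360) − 180 = -103.8°.
Going west by 103.8° from -154.7° passes through 180° before reaching +101.5°.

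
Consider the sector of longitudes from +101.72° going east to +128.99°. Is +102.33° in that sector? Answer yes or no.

Band width going east from +101.72° to +128.99°: ((128.99 − 101.72) mod 360) = 27.27°.
Offset of +102.33° east of the west edge: ((102.33 − 101.72) mod 360) = 0.61°.
0.61° ≤ 27.27° ⇒ inside.

Yes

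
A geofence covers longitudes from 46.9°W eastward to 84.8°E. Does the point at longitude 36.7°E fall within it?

Yes

Band width going east from -46.9° to +84.8°: ((84.8 − -46.9) mod 360) = 131.7°.
Offset of +36.7° east of the west edge: ((36.7 − -46.9) mod 360) = 83.6°.
83.6° ≤ 131.7° ⇒ inside.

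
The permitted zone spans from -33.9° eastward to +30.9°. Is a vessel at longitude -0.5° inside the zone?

Yes

Band width going east from -33.9° to +30.9°: ((30.9 − -33.9) mod 360) = 64.8°.
Offset of -0.5° east of the west edge: ((-0.5 − -33.9) mod 360) = 33.4°.
33.4° ≤ 64.8° ⇒ inside.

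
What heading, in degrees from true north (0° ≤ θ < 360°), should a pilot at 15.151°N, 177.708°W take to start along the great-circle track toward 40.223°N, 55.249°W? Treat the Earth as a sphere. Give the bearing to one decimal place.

Δλ = -55.249 − -177.708 = 122.459°.
θ = atan2( sin Δλ · cos φ₂ , cos φ₁ · sin φ₂ − sin φ₁ · cos φ₂ · cos Δλ )
  = atan2(0.64425, 0.73042) = 41.413° → normalised to [0°, 360°): 41.413°.

41.4°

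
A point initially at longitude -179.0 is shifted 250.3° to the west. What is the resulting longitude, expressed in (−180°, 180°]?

-69.3°

Start at -179.0°; shift −250.3° → -429.3°.
-429.3° lies outside (−180°, 180°]; add 360° → -69.3°.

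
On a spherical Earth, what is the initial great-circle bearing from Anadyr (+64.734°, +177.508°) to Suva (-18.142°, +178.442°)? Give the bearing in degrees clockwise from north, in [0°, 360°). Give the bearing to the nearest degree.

Δλ = 178.442 − 177.508 = 0.934°.
θ = atan2( sin Δλ · cos φ₂ , cos φ₁ · sin φ₂ − sin φ₁ · cos φ₂ · cos Δλ )
  = atan2(0.01549, -0.99217) = 179.106° → normalised to [0°, 360°): 179.106°.

179°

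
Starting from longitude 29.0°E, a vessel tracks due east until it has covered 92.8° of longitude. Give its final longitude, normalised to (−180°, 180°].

121.8°E

Start at +29.0°; shift +92.8° → +121.8°.
+121.8° already lies in (−180°, 180°].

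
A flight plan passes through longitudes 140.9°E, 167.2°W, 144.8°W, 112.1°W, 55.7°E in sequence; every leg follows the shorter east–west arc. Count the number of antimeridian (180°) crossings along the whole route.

1

Leg 1: +140.9° → -167.2°, shortest Δλ = 51.9° (east) — crosses 180°.
Leg 2: -167.2° → -144.8°, shortest Δλ = 22.4° (east) — does not cross 180°.
Leg 3: -144.8° → -112.1°, shortest Δλ = 32.7° (east) — does not cross 180°.
Leg 4: -112.1° → +55.7°, shortest Δλ = 167.8° (east) — does not cross 180°.
Total crossings: 1.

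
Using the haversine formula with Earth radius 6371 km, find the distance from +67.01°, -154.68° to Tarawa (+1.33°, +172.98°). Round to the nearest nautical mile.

4169 nmi

Δλ = 172.98 − -154.68 = 327.66°; wrapped into (−180°, 180°]: -32.34°.
Δφ = 1.33 − 67.01 = -65.68°.
a = sin²(Δφ/2) + cos φ₁ · cos φ₂ · sin²(Δλ/2) = 0.324367.
c = 2·atan2(√a, √(1−a)) = 1.21187 rad → d = 6371·c ≈ 7720.84 km ≈ 4168.92 nmi.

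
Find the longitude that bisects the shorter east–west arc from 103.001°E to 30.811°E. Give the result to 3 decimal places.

Signed shortest Δλ from +103.001° to +30.811° is -72.190°.
Midpoint longitude = +103.001° + (-72.190°)/2 = +103.001° − 36.095° = +66.906°.

66.906°E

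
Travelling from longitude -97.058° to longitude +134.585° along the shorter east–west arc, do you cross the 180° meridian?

Naïve |134.585 − -97.058| = 231.643° > 180°, so the shorter arc goes the other way round — across 180°.
Signed shortest Δλ = ((134.585 − -97.058 + 180) mod 360) − 180 = -128.357°.
Going west by 128.357° from -97.058° passes through 180° before reaching +134.585°.

Yes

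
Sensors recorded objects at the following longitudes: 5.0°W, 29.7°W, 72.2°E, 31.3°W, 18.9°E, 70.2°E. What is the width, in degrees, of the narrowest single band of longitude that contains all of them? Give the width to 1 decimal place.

Sort the longitudes: -31.3°, -29.7°, -5.0°, +18.9°, +70.2°, +72.2°.
Eastward gaps between consecutive values (wrapping around): 1.6°, 24.7°, 23.9°, 51.3°, 2.0°, 256.5°.
Largest gap = 256.5° ⇒ minimal covering band is its complement: 360° − 256.5° = 103.5°.
Band runs from -31.3° eastward to +72.2°.

103.5°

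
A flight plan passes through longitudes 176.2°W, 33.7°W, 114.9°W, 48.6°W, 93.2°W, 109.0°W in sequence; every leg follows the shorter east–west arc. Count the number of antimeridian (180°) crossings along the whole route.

0

Leg 1: -176.2° → -33.7°, shortest Δλ = 142.5° (east) — does not cross 180°.
Leg 2: -33.7° → -114.9°, shortest Δλ = -81.2° (west) — does not cross 180°.
Leg 3: -114.9° → -48.6°, shortest Δλ = 66.3° (east) — does not cross 180°.
Leg 4: -48.6° → -93.2°, shortest Δλ = -44.6° (west) — does not cross 180°.
Leg 5: -93.2° → -109.0°, shortest Δλ = -15.8° (west) — does not cross 180°.
Total crossings: 0.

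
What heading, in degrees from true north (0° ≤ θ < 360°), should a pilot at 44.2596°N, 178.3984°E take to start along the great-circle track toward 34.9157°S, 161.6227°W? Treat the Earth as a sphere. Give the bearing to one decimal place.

Δλ = -161.6227 − 178.3984 = -340.0211°; wrapped into (−180°, 180°]: 19.9789°.
θ = atan2( sin Δλ · cos φ₂ , cos φ₁ · sin φ₂ − sin φ₁ · cos φ₂ · cos Δλ )
  = atan2(0.28017, -0.94777) = 163.532° → normalised to [0°, 360°): 163.532°.

163.5°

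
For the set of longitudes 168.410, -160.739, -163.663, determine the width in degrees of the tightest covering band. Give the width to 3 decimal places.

30.851°

Sort the longitudes: -163.663°, -160.739°, +168.410°.
Eastward gaps between consecutive values (wrapping around): 2.924°, 329.149°, 27.927°.
Largest gap = 329.149° ⇒ minimal covering band is its complement: 360° − 329.149° = 30.851°.
Band runs from +168.410° eastward to -160.739°, crossing the antimeridian.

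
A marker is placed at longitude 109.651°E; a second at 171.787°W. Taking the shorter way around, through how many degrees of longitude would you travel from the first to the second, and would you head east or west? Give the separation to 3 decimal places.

Raw difference: -171.787 − 109.651 = -281.438°.
Normalise into (−180°, 180°]: -281.438° + 360° = 78.562°.
Positive ⇒ the second point lies to the east; separation 78.562°.

78.562° east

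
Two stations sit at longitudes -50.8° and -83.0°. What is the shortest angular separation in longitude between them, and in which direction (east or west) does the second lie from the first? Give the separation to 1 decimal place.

32.2° west

Raw difference: -83.0 − -50.8 = -32.2°.
Normalise into (−180°, 180°]: -32.2° stays -32.2°.
Negative ⇒ the second point lies to the west; separation 32.2°.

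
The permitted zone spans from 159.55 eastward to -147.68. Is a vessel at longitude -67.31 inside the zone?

Band width going east from +159.55° to -147.68°: ((-147.68 − 159.55) mod 360) = 52.77°.
Offset of -67.31° east of the west edge: ((-67.31 − 159.55) mod 360) = 133.14°.
133.14° > 52.77° ⇒ outside.

No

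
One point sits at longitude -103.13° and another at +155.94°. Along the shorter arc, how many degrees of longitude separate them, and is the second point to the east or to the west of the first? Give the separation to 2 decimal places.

100.93° west

Raw difference: 155.94 − -103.13 = 259.07°.
Normalise into (−180°, 180°]: 259.07° − 360° = -100.93°.
Negative ⇒ the second point lies to the west; separation 100.93°.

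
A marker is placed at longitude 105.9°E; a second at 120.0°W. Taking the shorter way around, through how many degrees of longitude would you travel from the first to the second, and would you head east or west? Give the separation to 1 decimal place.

Raw difference: -120.0 − 105.9 = -225.9°.
Normalise into (−180°, 180°]: -225.9° + 360° = 134.1°.
Positive ⇒ the second point lies to the east; separation 134.1°.

134.1° east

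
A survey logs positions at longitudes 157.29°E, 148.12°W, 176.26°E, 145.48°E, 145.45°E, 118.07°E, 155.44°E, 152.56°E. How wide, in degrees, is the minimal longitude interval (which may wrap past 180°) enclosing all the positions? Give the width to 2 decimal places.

Sort the longitudes: -148.12°, +118.07°, +145.45°, +145.48°, +152.56°, +155.44°, +157.29°, +176.26°.
Eastward gaps between consecutive values (wrapping around): 266.19°, 27.38°, 0.03°, 7.08°, 2.88°, 1.85°, 18.97°, 35.62°.
Largest gap = 266.19° ⇒ minimal covering band is its complement: 360° − 266.19° = 93.81°.
Band runs from +118.07° eastward to -148.12°, crossing the antimeridian.

93.81°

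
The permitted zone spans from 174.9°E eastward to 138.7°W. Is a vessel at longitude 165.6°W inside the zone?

Band width going east from +174.9° to -138.7°: ((-138.7 − 174.9) mod 360) = 46.4°.
Offset of -165.6° east of the west edge: ((-165.6 − 174.9) mod 360) = 19.5°.
19.5° ≤ 46.4° ⇒ inside.

Yes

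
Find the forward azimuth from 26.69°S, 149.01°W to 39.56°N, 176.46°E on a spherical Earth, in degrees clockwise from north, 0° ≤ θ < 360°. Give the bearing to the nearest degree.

Δλ = 176.46 − -149.01 = 325.47°; wrapped into (−180°, 180°]: -34.53°.
θ = atan2( sin Δλ · cos φ₂ , cos φ₁ · sin φ₂ − sin φ₁ · cos φ₂ · cos Δλ )
  = atan2(-0.43701, 0.85431) = -27.091° → normalised to [0°, 360°): 332.909°.

333°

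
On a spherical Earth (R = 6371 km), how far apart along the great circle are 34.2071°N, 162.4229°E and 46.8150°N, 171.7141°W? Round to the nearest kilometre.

Δλ = -171.7141 − 162.4229 = -334.1370°; wrapped into (−180°, 180°]: 25.8630°.
Δφ = 46.8150 − 34.2071 = 12.6079°.
a = sin²(Δφ/2) + cos φ₁ · cos φ₂ · sin²(Δλ/2) = 0.040401.
c = 2·atan2(√a, √(1−a)) = 0.40475 rad → d = 6371·c ≈ 2578.69 km.

2579 km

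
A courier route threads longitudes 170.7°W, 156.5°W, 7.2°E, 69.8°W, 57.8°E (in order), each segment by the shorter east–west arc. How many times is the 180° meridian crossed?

Leg 1: -170.7° → -156.5°, shortest Δλ = 14.2° (east) — does not cross 180°.
Leg 2: -156.5° → +7.2°, shortest Δλ = 163.7° (east) — does not cross 180°.
Leg 3: +7.2° → -69.8°, shortest Δλ = -77.0° (west) — does not cross 180°.
Leg 4: -69.8° → +57.8°, shortest Δλ = 127.6° (east) — does not cross 180°.
Total crossings: 0.

0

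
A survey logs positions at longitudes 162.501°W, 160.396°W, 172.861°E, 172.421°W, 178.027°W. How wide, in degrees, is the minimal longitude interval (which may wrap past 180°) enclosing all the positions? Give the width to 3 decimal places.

26.743°

Sort the longitudes: -178.027°, -172.421°, -162.501°, -160.396°, +172.861°.
Eastward gaps between consecutive values (wrapping around): 5.606°, 9.920°, 2.105°, 333.257°, 9.112°.
Largest gap = 333.257° ⇒ minimal covering band is its complement: 360° − 333.257° = 26.743°.
Band runs from +172.861° eastward to -160.396°, crossing the antimeridian.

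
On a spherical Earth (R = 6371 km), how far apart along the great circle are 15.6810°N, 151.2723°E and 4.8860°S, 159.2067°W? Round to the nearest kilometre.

5910 km

Δλ = -159.2067 − 151.2723 = -310.4790°; wrapped into (−180°, 180°]: 49.5210°.
Δφ = -4.8860 − 15.6810 = -20.5670°.
a = sin²(Δφ/2) + cos φ₁ · cos φ₂ · sin²(Δλ/2) = 0.200142.
c = 2·atan2(√a, √(1−a)) = 0.92765 rad → d = 6371·c ≈ 5910.06 km.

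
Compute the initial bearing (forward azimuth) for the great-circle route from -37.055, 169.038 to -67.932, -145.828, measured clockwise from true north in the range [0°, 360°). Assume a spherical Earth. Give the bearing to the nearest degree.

Δλ = -145.828 − 169.038 = -314.866°; wrapped into (−180°, 180°]: 45.134°.
θ = atan2( sin Δλ · cos φ₂ , cos φ₁ · sin φ₂ − sin φ₁ · cos φ₂ · cos Δλ )
  = atan2(0.26629, -0.57988) = 155.335° → normalised to [0°, 360°): 155.335°.

155°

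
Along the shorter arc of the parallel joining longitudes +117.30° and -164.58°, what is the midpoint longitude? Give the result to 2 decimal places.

+156.36°

Signed shortest Δλ from +117.30° to -164.58° is +78.12°.
Midpoint longitude = +117.30° + (+78.12°)/2 = +117.30° + 39.06° = +156.36°.
(The naïve average (+117.30 + -164.58)/2 = -23.64° is on the wrong side of the globe.)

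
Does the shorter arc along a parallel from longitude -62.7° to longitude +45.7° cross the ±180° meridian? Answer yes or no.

No

Signed shortest Δλ = ((45.7 − -62.7 + 180) mod 360) − 180 = 108.4°.
Going east by 108.4° from -62.7° reaches +45.7° without touching 180°.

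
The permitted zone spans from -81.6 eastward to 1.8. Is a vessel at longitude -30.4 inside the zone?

Yes

Band width going east from -81.6° to +1.8°: ((1.8 − -81.6) mod 360) = 83.4°.
Offset of -30.4° east of the west edge: ((-30.4 − -81.6) mod 360) = 51.2°.
51.2° ≤ 83.4° ⇒ inside.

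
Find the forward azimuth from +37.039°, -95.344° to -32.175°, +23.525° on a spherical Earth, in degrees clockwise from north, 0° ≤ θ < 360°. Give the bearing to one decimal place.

Δλ = 23.525 − -95.344 = 118.869°.
θ = atan2( sin Δλ · cos φ₂ , cos φ₁ · sin φ₂ − sin φ₁ · cos φ₂ · cos Δλ )
  = atan2(0.74124, -0.17890) = 103.569° → normalised to [0°, 360°): 103.569°.

103.6°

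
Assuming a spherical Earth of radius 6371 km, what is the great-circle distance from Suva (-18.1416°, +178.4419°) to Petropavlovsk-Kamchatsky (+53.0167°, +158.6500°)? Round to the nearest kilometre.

Δλ = 158.6500 − 178.4419 = -19.7919°.
Δφ = 53.0167 − -18.1416 = 71.1583°.
a = sin²(Δφ/2) + cos φ₁ · cos φ₂ · sin²(Δλ/2) = 0.355408.
c = 2·atan2(√a, √(1−a)) = 1.27742 rad → d = 6371·c ≈ 8138.45 km.

8138 km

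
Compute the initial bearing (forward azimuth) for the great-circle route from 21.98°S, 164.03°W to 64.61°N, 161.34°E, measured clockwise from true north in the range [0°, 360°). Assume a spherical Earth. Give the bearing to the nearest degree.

346°

Δλ = 161.34 − -164.03 = 325.37°; wrapped into (−180°, 180°]: -34.63°.
θ = atan2( sin Δλ · cos φ₂ , cos φ₁ · sin φ₂ − sin φ₁ · cos φ₂ · cos Δλ )
  = atan2(-0.24366, 0.96980) = -14.104° → normalised to [0°, 360°): 345.896°.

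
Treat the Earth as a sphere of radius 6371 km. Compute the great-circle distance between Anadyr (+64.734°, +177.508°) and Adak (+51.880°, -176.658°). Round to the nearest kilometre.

Δλ = -176.658 − 177.508 = -354.166°; wrapped into (−180°, 180°]: 5.834°.
Δφ = 51.880 − 64.734 = -12.854°.
a = sin²(Δφ/2) + cos φ₁ · cos φ₂ · sin²(Δλ/2) = 0.013212.
c = 2·atan2(√a, √(1−a)) = 0.23040 rad → d = 6371·c ≈ 1467.87 km.

1468 km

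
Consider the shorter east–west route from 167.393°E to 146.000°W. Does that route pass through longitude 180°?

Naïve |-146.000 − 167.393| = 313.393° > 180°, so the shorter arc goes the other way round — across 180°.
Signed shortest Δλ = ((-146.000 − 167.393 + 180) mod 360) − 180 = 46.607°.
Going east by 46.607° from +167.393° passes through 180° before reaching -146.000°.

Yes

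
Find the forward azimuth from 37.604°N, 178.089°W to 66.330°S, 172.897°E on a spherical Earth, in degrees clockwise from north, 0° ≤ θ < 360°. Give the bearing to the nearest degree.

Δλ = 172.897 − -178.089 = 350.986°; wrapped into (−180°, 180°]: -9.014°.
θ = atan2( sin Δλ · cos φ₂ , cos φ₁ · sin φ₂ − sin φ₁ · cos φ₂ · cos Δλ )
  = atan2(-0.06290, -0.96755) = -176.280° → normalised to [0°, 360°): 183.720°.

184°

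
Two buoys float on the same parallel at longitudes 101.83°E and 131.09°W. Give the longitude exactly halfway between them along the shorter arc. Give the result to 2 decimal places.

Signed shortest Δλ from +101.83° to -131.09° is +127.08°.
Midpoint longitude = +101.83° + (+127.08°)/2 = +101.83° + 63.54° = +165.37°.
(The naïve average (+101.83 + -131.09)/2 = -14.63° is on the wrong side of the globe.)

165.37°E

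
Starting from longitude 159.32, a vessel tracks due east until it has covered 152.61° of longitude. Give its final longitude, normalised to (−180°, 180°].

-48.07°

Start at +159.32°; shift +152.61° → +311.93°.
+311.93° lies outside (−180°, 180°]; subtract 360° → -48.07°.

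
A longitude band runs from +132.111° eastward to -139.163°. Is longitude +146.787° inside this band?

Band width going east from +132.111° to -139.163°: ((-139.163 − 132.111) mod 360) = 88.726°.
Offset of +146.787° east of the west edge: ((146.787 − 132.111) mod 360) = 14.676°.
14.676° ≤ 88.726° ⇒ inside.

Yes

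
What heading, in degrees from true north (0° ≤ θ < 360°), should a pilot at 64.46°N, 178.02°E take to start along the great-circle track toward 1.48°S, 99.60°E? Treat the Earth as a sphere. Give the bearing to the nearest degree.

Δλ = 99.60 − 178.02 = -78.42°.
θ = atan2( sin Δλ · cos φ₂ , cos φ₁ · sin φ₂ − sin φ₁ · cos φ₂ · cos Δλ )
  = atan2(-0.97932, -0.19220) = -101.103° → normalised to [0°, 360°): 258.897°.

259°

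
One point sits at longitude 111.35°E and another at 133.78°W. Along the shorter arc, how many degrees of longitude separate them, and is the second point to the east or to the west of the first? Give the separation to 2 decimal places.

114.87° east

Raw difference: -133.78 − 111.35 = -245.13°.
Normalise into (−180°, 180°]: -245.13° + 360° = 114.87°.
Positive ⇒ the second point lies to the east; separation 114.87°.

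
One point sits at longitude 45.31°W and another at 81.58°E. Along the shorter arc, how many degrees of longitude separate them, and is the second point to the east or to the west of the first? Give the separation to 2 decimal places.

126.89° east

Raw difference: 81.58 − -45.31 = 126.89°.
Normalise into (−180°, 180°]: 126.89° stays 126.89°.
Positive ⇒ the second point lies to the east; separation 126.89°.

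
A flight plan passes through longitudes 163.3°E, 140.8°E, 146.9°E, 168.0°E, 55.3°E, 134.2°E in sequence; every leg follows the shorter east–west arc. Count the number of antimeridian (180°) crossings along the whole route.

0

Leg 1: +163.3° → +140.8°, shortest Δλ = -22.5° (west) — does not cross 180°.
Leg 2: +140.8° → +146.9°, shortest Δλ = 6.1° (east) — does not cross 180°.
Leg 3: +146.9° → +168.0°, shortest Δλ = 21.1° (east) — does not cross 180°.
Leg 4: +168.0° → +55.3°, shortest Δλ = -112.7° (west) — does not cross 180°.
Leg 5: +55.3° → +134.2°, shortest Δλ = 78.9° (east) — does not cross 180°.
Total crossings: 0.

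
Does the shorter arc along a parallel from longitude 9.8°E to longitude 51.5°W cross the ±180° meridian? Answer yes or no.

Signed shortest Δλ = ((-51.5 − 9.8 + 180) mod 360) − 180 = -61.3°.
Going west by 61.3° from +9.8° reaches -51.5° without touching 180°.

No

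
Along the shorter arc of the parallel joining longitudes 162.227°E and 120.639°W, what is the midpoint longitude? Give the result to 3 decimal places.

159.206°W

Signed shortest Δλ from +162.227° to -120.639° is +77.134°.
Midpoint longitude = +162.227° + (+77.134°)/2 = +162.227° + 38.567° = +200.794°.
Normalise into (−180°, 180°]: -159.206°.
(The naïve average (+162.227 + -120.639)/2 = 20.794° is on the wrong side of the globe.)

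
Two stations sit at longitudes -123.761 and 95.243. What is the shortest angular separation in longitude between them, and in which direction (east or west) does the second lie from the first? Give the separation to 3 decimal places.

140.996° west

Raw difference: 95.243 − -123.761 = 219.004°.
Normalise into (−180°, 180°]: 219.004° − 360° = -140.996°.
Negative ⇒ the second point lies to the west; separation 140.996°.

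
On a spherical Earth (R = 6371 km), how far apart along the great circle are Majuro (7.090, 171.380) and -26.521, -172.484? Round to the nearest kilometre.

4123 km

Δλ = -172.484 − 171.380 = -343.864°; wrapped into (−180°, 180°]: 16.136°.
Δφ = -26.521 − 7.090 = -33.611°.
a = sin²(Δφ/2) + cos φ₁ · cos φ₂ · sin²(Δλ/2) = 0.101083.
c = 2·atan2(√a, √(1−a)) = 0.64710 rad → d = 6371·c ≈ 4122.68 km.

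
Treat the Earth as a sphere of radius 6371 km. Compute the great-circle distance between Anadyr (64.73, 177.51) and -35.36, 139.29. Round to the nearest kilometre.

Δλ = 139.29 − 177.51 = -38.22°.
Δφ = -35.36 − 64.73 = -100.09°.
a = sin²(Δφ/2) + cos φ₁ · cos φ₂ · sin²(Δλ/2) = 0.624911.
c = 2·atan2(√a, √(1−a)) = 1.82329 rad → d = 6371·c ≈ 11616.19 km.

11616 km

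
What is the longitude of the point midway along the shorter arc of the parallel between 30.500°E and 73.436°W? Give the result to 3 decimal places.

21.468°W

Signed shortest Δλ from +30.500° to -73.436° is -103.936°.
Midpoint longitude = +30.500° + (-103.936°)/2 = +30.500° − 51.968° = -21.468°.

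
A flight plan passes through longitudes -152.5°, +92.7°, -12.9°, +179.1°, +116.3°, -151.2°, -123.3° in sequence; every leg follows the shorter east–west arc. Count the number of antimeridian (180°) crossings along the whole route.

Leg 1: -152.5° → +92.7°, shortest Δλ = -114.8° (west) — crosses 180°.
Leg 2: +92.7° → -12.9°, shortest Δλ = -105.6° (west) — does not cross 180°.
Leg 3: -12.9° → +179.1°, shortest Δλ = -168.0° (west) — crosses 180°.
Leg 4: +179.1° → +116.3°, shortest Δλ = -62.8° (west) — does not cross 180°.
Leg 5: +116.3° → -151.2°, shortest Δλ = 92.5° (east) — crosses 180°.
Leg 6: -151.2° → -123.3°, shortest Δλ = 27.9° (east) — does not cross 180°.
Total crossings: 3.

3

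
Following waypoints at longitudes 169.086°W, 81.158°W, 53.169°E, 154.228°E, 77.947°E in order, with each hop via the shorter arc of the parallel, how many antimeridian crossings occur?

0

Leg 1: -169.086° → -81.158°, shortest Δλ = 87.928° (east) — does not cross 180°.
Leg 2: -81.158° → +53.169°, shortest Δλ = 134.327° (east) — does not cross 180°.
Leg 3: +53.169° → +154.228°, shortest Δλ = 101.059° (east) — does not cross 180°.
Leg 4: +154.228° → +77.947°, shortest Δλ = -76.281° (west) — does not cross 180°.
Total crossings: 0.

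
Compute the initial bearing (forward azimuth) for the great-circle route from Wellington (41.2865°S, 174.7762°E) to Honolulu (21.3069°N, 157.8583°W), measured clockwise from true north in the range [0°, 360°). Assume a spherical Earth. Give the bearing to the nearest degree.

28°

Δλ = -157.8583 − 174.7762 = -332.6345°; wrapped into (−180°, 180°]: 27.3655°.
θ = atan2( sin Δλ · cos φ₂ , cos φ₁ · sin φ₂ − sin φ₁ · cos φ₂ · cos Δλ )
  = atan2(0.42825, 0.81897) = 27.605° → normalised to [0°, 360°): 27.605°.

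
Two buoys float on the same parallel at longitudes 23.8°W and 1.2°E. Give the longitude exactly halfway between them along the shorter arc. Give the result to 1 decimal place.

11.3°W

Signed shortest Δλ from -23.8° to +1.2° is +25.0°.
Midpoint longitude = -23.8° + (+25.0°)/2 = -23.8° + 12.5° = -11.3°.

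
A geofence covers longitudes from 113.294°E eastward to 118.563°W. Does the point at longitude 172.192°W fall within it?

Band width going east from +113.294° to -118.563°: ((-118.563 − 113.294) mod 360) = 128.143°.
Offset of -172.192° east of the west edge: ((-172.192 − 113.294) mod 360) = 74.514°.
74.514° ≤ 128.143° ⇒ inside.

Yes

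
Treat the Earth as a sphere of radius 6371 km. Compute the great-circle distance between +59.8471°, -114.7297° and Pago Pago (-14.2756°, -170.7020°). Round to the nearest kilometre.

9630 km

Δλ = -170.7020 − -114.7297 = -55.9723°.
Δφ = -14.2756 − 59.8471 = -74.1227°.
a = sin²(Δφ/2) + cos φ₁ · cos φ₂ · sin²(Δλ/2) = 0.470405.
c = 2·atan2(√a, √(1−a)) = 1.51157 rad → d = 6371·c ≈ 9630.23 km.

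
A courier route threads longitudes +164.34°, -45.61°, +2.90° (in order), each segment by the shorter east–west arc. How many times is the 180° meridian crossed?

1

Leg 1: +164.34° → -45.61°, shortest Δλ = 150.05° (east) — crosses 180°.
Leg 2: -45.61° → +2.90°, shortest Δλ = 48.51° (east) — does not cross 180°.
Total crossings: 1.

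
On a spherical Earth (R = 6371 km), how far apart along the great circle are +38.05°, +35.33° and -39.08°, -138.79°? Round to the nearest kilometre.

19491 km

Δλ = -138.79 − 35.33 = -174.12°.
Δφ = -39.08 − 38.05 = -77.13°.
a = sin²(Δφ/2) + cos φ₁ · cos φ₂ · sin²(Δλ/2) = 0.998311.
c = 2·atan2(√a, √(1−a)) = 3.05938 rad → d = 6371·c ≈ 19491.29 km.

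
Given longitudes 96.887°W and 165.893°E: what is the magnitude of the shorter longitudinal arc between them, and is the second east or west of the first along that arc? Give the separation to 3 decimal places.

97.220° west

Raw difference: 165.893 − -96.887 = 262.78°.
Normalise into (−180°, 180°]: 262.78° − 360° = -97.22°.
Negative ⇒ the second point lies to the west; separation 97.220°.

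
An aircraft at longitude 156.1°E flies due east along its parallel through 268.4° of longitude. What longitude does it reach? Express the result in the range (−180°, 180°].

Start at +156.1°; shift +268.4° → +424.5°.
+424.5° lies outside (−180°, 180°]; subtract 360° → +64.5°.

64.5°E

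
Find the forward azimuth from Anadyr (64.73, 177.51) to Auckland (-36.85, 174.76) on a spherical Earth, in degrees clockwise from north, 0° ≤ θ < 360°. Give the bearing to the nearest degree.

182°

Δλ = 174.76 − 177.51 = -2.75°.
θ = atan2( sin Δλ · cos φ₂ , cos φ₁ · sin φ₂ − sin φ₁ · cos φ₂ · cos Δλ )
  = atan2(-0.03839, -0.97881) = -177.754° → normalised to [0°, 360°): 182.246°.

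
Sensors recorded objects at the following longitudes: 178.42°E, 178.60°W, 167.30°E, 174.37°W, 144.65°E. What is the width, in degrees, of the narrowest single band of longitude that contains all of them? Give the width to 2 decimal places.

40.98°

Sort the longitudes: -178.60°, -174.37°, +144.65°, +167.30°, +178.42°.
Eastward gaps between consecutive values (wrapping around): 4.23°, 319.02°, 22.65°, 11.12°, 2.98°.
Largest gap = 319.02° ⇒ minimal covering band is its complement: 360° − 319.02° = 40.98°.
Band runs from +144.65° eastward to -174.37°, crossing the antimeridian.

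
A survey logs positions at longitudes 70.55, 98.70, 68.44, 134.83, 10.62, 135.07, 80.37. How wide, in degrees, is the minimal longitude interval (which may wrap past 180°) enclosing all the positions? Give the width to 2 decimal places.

Sort the longitudes: +10.62°, +68.44°, +70.55°, +80.37°, +98.70°, +134.83°, +135.07°.
Eastward gaps between consecutive values (wrapping around): 57.82°, 2.11°, 9.82°, 18.33°, 36.13°, 0.24°, 235.55°.
Largest gap = 235.55° ⇒ minimal covering band is its complement: 360° − 235.55° = 124.45°.
Band runs from +10.62° eastward to +135.07°.

124.45°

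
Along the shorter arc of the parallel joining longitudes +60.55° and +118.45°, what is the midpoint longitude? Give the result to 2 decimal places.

Signed shortest Δλ from +60.55° to +118.45° is +57.90°.
Midpoint longitude = +60.55° + (+57.90°)/2 = +60.55° + 28.95° = +89.50°.

+89.50°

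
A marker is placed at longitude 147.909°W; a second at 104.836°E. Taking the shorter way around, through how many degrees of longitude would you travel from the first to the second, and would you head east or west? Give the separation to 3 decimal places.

107.255° west

Raw difference: 104.836 − -147.909 = 252.745°.
Normalise into (−180°, 180°]: 252.745° − 360° = -107.255°.
Negative ⇒ the second point lies to the west; separation 107.255°.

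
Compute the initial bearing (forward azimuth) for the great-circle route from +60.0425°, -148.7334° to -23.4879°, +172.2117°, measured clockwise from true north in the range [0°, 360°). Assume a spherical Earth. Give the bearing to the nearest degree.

215°

Δλ = 172.2117 − -148.7334 = 320.9451°; wrapped into (−180°, 180°]: -39.0549°.
θ = atan2( sin Δλ · cos φ₂ , cos φ₁ · sin φ₂ − sin φ₁ · cos φ₂ · cos Δλ )
  = atan2(-0.57786, -0.81607) = -144.698° → normalised to [0°, 360°): 215.302°.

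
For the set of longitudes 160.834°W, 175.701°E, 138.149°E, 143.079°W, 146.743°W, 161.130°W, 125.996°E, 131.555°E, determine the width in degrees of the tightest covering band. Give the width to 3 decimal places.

Sort the longitudes: -161.130°, -160.834°, -146.743°, -143.079°, +125.996°, +131.555°, +138.149°, +175.701°.
Eastward gaps between consecutive values (wrapping around): 0.296°, 14.091°, 3.664°, 269.075°, 5.559°, 6.594°, 37.552°, 23.169°.
Largest gap = 269.075° ⇒ minimal covering band is its complement: 360° − 269.075° = 90.925°.
Band runs from +125.996° eastward to -143.079°, crossing the antimeridian.

90.925°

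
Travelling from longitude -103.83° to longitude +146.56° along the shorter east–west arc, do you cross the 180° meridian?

Naïve |146.56 − -103.83| = 250.39° > 180°, so the shorter arc goes the other way round — across 180°.
Signed shortest Δλ = ((146.56 − -103.83 + 180) mod 360) − 180 = -109.61°.
Going west by 109.61° from -103.83° passes through 180° before reaching +146.56°.

Yes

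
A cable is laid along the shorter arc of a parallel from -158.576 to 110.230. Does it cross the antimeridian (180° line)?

Yes

Naïve |110.230 − -158.576| = 268.806° > 180°, so the shorter arc goes the other way round — across 180°.
Signed shortest Δλ = ((110.230 − -158.576 + 180) mod 360) − 180 = -91.194°.
Going west by 91.194° from -158.576° passes through 180° before reaching +110.230°.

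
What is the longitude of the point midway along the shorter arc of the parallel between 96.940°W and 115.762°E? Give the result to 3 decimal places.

Signed shortest Δλ from -96.940° to +115.762° is -147.298°.
Midpoint longitude = -96.940° + (-147.298°)/2 = -96.940° − 73.649° = -170.589°.
(The naïve average (-96.940 + +115.762)/2 = 9.411° is on the wrong side of the globe.)

170.589°W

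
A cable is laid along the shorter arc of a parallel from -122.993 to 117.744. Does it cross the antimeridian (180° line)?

Yes

Naïve |117.744 − -122.993| = 240.737° > 180°, so the shorter arc goes the other way round — across 180°.
Signed shortest Δλ = ((117.744 − -122.993 + 180) mod 360) − 180 = -119.263°.
Going west by 119.263° from -122.993° passes through 180° before reaching +117.744°.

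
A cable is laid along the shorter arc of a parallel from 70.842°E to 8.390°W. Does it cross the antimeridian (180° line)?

Signed shortest Δλ = ((-8.390 − 70.842 + 180) mod 360) − 180 = -79.232°.
Going west by 79.232° from +70.842° reaches -8.390° without touching 180°.

No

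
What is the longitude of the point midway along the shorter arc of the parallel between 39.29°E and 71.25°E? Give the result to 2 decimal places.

Signed shortest Δλ from +39.29° to +71.25° is +31.96°.
Midpoint longitude = +39.29° + (+31.96°)/2 = +39.29° + 15.98° = +55.27°.

55.27°E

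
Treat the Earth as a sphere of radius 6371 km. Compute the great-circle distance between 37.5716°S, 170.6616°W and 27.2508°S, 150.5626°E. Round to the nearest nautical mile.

Δλ = 150.5626 − -170.6616 = 321.2242°; wrapped into (−180°, 180°]: -38.7758°.
Δφ = -27.2508 − -37.5716 = 10.3208°.
a = sin²(Δφ/2) + cos φ₁ · cos φ₂ · sin²(Δλ/2) = 0.085739.
c = 2·atan2(√a, √(1−a)) = 0.59433 rad → d = 6371·c ≈ 3786.49 km ≈ 2044.54 nmi.

2045 nmi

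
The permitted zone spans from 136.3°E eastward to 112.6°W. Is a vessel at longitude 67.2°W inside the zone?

Band width going east from +136.3° to -112.6°: ((-112.6 − 136.3) mod 360) = 111.1°.
Offset of -67.2° east of the west edge: ((-67.2 − 136.3) mod 360) = 156.5°.
156.5° > 111.1° ⇒ outside.

No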